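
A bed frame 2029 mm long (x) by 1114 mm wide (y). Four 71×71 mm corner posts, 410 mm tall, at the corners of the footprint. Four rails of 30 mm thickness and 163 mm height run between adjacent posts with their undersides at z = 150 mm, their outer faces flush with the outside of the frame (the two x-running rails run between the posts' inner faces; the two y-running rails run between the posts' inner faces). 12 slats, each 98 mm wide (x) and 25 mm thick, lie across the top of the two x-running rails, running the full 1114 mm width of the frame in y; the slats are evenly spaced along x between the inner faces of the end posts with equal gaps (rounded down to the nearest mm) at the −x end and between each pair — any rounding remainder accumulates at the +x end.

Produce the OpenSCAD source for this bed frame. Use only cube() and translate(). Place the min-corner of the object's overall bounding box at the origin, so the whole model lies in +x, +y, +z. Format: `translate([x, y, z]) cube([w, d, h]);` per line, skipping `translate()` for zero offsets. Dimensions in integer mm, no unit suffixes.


cube([71, 71, 410]);
translate([0, 1043, 0]) cube([71, 71, 410]);
translate([1958, 0, 0]) cube([71, 71, 410]);
translate([1958, 1043, 0]) cube([71, 71, 410]);
translate([71, 0, 150]) cube([1887, 30, 163]);
translate([71, 1084, 150]) cube([1887, 30, 163]);
translate([0, 71, 150]) cube([30, 972, 163]);
translate([1999, 71, 150]) cube([30, 972, 163]);
translate([125, 0, 313]) cube([98, 1114, 25]);
translate([277, 0, 313]) cube([98, 1114, 25]);
translate([429, 0, 313]) cube([98, 1114, 25]);
translate([581, 0, 313]) cube([98, 1114, 25]);
translate([733, 0, 313]) cube([98, 1114, 25]);
translate([885, 0, 313]) cube([98, 1114, 25]);
translate([1037, 0, 313]) cube([98, 1114, 25]);
translate([1189, 0, 313]) cube([98, 1114, 25]);
translate([1341, 0, 313]) cube([98, 1114, 25]);
translate([1493, 0, 313]) cube([98, 1114, 25]);
translate([1645, 0, 313]) cube([98, 1114, 25]);
translate([1797, 0, 313]) cube([98, 1114, 25]);


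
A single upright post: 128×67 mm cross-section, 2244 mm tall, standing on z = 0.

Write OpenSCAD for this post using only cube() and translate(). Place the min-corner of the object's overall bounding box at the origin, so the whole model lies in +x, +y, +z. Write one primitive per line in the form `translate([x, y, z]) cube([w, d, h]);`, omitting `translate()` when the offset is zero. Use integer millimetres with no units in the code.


cube([128, 67, 2244]);


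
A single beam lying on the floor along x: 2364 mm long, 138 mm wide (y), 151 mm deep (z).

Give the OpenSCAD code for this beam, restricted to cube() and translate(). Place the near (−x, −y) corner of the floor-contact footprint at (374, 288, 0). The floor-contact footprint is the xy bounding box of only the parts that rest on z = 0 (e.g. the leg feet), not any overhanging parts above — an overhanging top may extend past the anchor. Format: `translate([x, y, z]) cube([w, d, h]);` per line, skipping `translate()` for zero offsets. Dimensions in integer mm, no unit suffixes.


translate([374, 288, 0]) cube([2364, 138, 151]);


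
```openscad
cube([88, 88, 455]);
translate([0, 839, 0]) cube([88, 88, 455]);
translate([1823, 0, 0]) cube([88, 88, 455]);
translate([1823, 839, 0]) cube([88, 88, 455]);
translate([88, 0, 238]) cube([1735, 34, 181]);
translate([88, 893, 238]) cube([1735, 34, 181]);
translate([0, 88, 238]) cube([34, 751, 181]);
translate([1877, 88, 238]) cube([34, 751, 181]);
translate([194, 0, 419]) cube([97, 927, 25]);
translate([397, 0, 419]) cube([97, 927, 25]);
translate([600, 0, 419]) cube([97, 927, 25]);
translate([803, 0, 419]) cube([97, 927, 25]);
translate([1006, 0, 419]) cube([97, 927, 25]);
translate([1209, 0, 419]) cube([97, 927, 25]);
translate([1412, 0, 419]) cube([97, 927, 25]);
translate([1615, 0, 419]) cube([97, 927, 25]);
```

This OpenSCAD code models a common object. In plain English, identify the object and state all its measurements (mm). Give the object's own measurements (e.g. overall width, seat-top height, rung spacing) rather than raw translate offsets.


A bed frame 1911 mm long (x) by 927 mm wide (y). Four 88×88 mm corner posts, 455 mm tall, at the corners of the footprint. Four rails of 34 mm thickness and 181 mm height run between adjacent posts with their undersides at z = 238 mm, their outer faces flush with the outside of the frame (the two x-running rails run between the posts' inner faces; the two y-running rails run between the posts' inner faces). 8 slats, each 97 mm wide (x) and 25 mm thick, lie across the top of the two x-running rails, running the full 927 mm width of the frame in y; along x they sit between the end posts with a 106 mm gap after the −x posts and between neighbouring slats, leaving 111 mm before the +x posts.


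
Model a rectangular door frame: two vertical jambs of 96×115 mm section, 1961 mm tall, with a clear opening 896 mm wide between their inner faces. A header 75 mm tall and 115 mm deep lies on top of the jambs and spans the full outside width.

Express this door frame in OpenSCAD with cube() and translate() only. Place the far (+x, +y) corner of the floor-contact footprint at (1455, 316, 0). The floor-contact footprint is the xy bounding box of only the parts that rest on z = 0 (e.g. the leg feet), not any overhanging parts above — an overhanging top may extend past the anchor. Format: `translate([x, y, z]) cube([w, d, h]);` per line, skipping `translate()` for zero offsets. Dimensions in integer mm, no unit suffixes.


translate([367, 201, 0]) cube([96, 115, 1961]);
translate([1359, 201, 0]) cube([96, 115, 1961]);
translate([367, 201, 1961]) cube([1088, 115, 75]);


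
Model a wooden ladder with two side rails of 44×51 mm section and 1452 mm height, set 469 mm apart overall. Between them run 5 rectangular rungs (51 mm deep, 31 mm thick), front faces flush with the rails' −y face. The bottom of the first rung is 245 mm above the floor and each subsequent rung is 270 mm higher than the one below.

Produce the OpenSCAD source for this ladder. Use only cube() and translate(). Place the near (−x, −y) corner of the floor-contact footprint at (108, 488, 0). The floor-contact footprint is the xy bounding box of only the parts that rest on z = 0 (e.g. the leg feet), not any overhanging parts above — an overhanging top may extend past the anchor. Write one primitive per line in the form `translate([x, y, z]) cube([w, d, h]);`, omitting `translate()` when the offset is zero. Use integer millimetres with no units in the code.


// rung span = 469 - 2*44 = 381
// rung[k] z = 245 + k*270
translate([108, 488, 0]) cube([44, 51, 1452]);
translate([533, 488, 0]) cube([44, 51, 1452]);
translate([152, 488, 245]) cube([381, 51, 31]);
translate([152, 488, 515]) cube([381, 51, 31]);
translate([152, 488, 785]) cube([381, 51, 31]);
translate([152, 488, 1055]) cube([381, 51, 31]);
translate([152, 488, 1325]) cube([381, 51, 31]);


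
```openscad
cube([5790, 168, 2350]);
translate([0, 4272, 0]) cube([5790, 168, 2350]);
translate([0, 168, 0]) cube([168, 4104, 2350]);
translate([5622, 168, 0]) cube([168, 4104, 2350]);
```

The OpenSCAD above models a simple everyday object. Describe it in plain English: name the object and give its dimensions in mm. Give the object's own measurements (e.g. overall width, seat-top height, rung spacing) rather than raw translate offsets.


The wall frame of a small rectangular building: four walls, each 2350 mm tall and 168 mm thick, enclosing a footprint 5790 mm (x) by 4440 mm (y) outside-to-outside, with no floor or roof. The front and back walls (the −y and +y sides) span the full width; the two side walls fit between them.


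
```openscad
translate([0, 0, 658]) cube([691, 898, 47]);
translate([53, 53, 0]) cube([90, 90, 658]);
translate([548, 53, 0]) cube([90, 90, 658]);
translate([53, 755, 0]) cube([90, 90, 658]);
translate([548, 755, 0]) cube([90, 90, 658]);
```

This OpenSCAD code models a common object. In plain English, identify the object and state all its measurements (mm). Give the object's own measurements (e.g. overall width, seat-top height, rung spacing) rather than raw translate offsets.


A rectangular dining table. The top is 691×898×47 mm with its upper surface at z = 705 mm. It stands on four 90×90 mm square legs, each inset 53 mm from the nearest pair of top edges, running from the floor to the underside of the top.


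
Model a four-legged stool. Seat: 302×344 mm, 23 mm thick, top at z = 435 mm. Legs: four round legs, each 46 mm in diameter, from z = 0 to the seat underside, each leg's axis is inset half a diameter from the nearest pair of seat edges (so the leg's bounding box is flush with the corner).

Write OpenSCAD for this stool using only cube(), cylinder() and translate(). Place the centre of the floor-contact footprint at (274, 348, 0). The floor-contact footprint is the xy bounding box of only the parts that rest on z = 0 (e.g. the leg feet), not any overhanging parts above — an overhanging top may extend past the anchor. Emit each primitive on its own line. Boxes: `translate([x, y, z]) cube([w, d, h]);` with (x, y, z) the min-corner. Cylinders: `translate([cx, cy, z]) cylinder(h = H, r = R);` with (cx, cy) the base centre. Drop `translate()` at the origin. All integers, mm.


translate([123, 176, 412]) cube([302, 344, 23]);
translate([146, 199, 0]) cylinder(h = 412, r = 23);
translate([402, 199, 0]) cylinder(h = 412, r = 23);
translate([146, 497, 0]) cylinder(h = 412, r = 23);
translate([402, 497, 0]) cylinder(h = 412, r = 23);


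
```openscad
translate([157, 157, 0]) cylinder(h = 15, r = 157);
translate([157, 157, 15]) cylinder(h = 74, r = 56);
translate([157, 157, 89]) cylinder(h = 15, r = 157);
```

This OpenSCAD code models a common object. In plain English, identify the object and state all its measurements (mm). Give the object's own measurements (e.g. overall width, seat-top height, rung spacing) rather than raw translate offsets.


A spool: two coaxial disc flanges of radius 157 mm and thickness 15 mm, joined by a core cylinder of radius 56 mm and height 74 mm. The lower flange rests on z = 0 and the three cylinders share a vertical axis.


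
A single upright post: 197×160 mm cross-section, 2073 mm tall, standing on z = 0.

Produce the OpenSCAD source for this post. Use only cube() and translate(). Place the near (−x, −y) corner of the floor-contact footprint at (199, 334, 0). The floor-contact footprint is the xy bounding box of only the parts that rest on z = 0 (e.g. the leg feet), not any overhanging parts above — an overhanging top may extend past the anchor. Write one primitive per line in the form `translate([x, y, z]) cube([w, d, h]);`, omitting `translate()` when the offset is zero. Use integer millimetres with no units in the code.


translate([199, 334, 0]) cube([197, 160, 2073]);


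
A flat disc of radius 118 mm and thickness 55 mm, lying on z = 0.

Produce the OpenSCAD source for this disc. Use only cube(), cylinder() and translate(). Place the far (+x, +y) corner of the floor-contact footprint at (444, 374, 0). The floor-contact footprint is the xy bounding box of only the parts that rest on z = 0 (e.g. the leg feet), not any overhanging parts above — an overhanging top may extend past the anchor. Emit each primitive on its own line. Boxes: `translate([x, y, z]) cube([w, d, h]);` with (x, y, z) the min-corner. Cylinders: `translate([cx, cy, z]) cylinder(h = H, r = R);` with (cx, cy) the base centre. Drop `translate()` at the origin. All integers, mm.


translate([326, 256, 0]) cylinder(h = 55, r = 118);


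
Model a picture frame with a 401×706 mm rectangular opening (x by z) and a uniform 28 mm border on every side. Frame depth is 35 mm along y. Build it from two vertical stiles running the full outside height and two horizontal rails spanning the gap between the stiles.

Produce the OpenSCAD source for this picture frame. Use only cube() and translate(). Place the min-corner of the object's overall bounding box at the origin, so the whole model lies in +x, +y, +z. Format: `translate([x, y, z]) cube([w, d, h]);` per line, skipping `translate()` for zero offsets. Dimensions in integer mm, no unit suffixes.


cube([28, 35, 762]);
translate([429, 0, 0]) cube([28, 35, 762]);
translate([28, 0, 0]) cube([401, 35, 28]);
translate([28, 0, 734]) cube([401, 35, 28]);


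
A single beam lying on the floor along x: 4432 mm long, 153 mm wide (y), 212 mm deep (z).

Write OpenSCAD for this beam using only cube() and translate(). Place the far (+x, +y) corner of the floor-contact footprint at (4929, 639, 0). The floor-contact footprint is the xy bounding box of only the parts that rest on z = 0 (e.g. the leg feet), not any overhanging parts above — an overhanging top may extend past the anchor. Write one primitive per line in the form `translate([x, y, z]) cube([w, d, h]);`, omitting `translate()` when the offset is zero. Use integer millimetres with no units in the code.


translate([497, 486, 0]) cube([4432, 153, 212]);


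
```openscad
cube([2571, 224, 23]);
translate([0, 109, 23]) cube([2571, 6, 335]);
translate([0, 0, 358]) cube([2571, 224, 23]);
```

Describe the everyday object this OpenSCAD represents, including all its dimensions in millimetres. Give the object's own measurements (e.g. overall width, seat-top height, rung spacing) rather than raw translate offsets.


An I-beam lying along x, 2571 mm long. Overall section height 381 mm. Two flanges 224 mm wide (y) and 23 mm thick, one on the floor and one at the top; a web 6 mm thick runs between them, centred on the flange width.


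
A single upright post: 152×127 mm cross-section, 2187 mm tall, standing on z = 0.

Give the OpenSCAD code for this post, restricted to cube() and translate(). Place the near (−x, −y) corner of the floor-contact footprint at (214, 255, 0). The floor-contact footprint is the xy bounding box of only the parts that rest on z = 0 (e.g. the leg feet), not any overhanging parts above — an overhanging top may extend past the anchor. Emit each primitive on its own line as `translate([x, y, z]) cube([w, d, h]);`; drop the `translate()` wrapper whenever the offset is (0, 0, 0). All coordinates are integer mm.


translate([214, 255, 0]) cube([152, 127, 2187]);


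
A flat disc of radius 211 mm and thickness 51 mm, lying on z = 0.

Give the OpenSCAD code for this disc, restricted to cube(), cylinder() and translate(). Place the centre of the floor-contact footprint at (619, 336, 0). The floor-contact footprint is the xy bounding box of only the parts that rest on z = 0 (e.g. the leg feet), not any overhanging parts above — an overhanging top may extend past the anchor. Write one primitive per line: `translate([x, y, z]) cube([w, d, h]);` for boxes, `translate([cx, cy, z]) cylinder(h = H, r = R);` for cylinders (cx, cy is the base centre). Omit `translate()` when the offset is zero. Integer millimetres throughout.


translate([619, 336, 0]) cylinder(h = 51, r = 211);


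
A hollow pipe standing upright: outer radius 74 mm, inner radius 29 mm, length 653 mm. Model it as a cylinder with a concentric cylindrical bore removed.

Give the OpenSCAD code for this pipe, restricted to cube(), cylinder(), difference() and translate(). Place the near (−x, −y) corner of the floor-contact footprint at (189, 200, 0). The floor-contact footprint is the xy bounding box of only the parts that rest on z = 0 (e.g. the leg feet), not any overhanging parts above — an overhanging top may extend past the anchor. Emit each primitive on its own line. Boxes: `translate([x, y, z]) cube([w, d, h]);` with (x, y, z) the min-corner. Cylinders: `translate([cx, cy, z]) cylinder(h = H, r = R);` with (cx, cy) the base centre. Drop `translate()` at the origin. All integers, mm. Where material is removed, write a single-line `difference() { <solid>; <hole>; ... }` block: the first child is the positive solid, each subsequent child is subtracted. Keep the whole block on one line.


difference() { translate([263, 274, 0]) cylinder(h = 653, r = 74); translate([263, 274, 0]) cylinder(h = 653, r = 29); }


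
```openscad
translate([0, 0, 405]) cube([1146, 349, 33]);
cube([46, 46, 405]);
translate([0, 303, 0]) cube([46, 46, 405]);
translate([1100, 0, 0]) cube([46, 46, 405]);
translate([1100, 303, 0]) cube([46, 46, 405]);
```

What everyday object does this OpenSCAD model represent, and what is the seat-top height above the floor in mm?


A bench. The seat-top height is 438 mm.

A long slab on four corner posts — a bench. The slab sits at z = 405 with thickness 33, so the top is 405 + 33 = 438 mm.


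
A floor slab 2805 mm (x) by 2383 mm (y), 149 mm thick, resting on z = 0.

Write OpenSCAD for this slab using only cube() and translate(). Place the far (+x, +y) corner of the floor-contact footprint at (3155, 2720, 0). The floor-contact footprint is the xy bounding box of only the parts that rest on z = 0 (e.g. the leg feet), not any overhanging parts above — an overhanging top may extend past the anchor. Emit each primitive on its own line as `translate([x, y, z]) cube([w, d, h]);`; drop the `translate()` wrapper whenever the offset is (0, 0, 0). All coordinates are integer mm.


translate([350, 337, 0]) cube([2805, 2383, 149]);


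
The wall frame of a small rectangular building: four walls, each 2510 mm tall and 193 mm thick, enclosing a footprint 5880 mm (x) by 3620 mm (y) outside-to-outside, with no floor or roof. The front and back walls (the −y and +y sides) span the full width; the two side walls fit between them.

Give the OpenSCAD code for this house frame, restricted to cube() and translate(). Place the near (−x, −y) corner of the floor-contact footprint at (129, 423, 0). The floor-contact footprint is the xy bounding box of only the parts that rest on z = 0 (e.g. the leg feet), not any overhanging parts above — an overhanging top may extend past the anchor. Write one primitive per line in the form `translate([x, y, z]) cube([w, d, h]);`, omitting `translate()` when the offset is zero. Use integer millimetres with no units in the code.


translate([129, 423, 0]) cube([5880, 193, 2510]);
translate([129, 3850, 0]) cube([5880, 193, 2510]);
translate([129, 616, 0]) cube([193, 3234, 2510]);
translate([5816, 616, 0]) cube([193, 3234, 2510]);


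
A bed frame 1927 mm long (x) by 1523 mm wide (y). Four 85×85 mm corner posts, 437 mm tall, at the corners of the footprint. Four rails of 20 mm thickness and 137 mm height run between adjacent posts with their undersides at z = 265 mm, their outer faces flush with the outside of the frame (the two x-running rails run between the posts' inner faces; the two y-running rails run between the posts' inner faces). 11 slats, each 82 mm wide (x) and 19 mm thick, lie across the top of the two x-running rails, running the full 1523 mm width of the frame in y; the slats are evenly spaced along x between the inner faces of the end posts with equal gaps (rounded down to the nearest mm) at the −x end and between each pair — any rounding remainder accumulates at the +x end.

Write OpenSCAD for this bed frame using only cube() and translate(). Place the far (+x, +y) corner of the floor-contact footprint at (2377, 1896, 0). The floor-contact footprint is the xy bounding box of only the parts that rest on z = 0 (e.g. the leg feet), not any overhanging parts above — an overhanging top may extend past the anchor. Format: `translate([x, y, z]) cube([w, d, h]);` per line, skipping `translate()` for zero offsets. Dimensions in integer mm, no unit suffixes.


translate([450, 373, 0]) cube([85, 85, 437]);
translate([450, 1811, 0]) cube([85, 85, 437]);
translate([2292, 373, 0]) cube([85, 85, 437]);
translate([2292, 1811, 0]) cube([85, 85, 437]);
translate([535, 373, 265]) cube([1757, 20, 137]);
translate([535, 1876, 265]) cube([1757, 20, 137]);
translate([450, 458, 265]) cube([20, 1353, 137]);
translate([2357, 458, 265]) cube([20, 1353, 137]);
translate([606, 373, 402]) cube([82, 1523, 19]);
translate([759, 373, 402]) cube([82, 1523, 19]);
translate([912, 373, 402]) cube([82, 1523, 19]);
translate([1065, 373, 402]) cube([82, 1523, 19]);
translate([1218, 373, 402]) cube([82, 1523, 19]);
translate([1371, 373, 402]) cube([82, 1523, 19]);
translate([1524, 373, 402]) cube([82, 1523, 19]);
translate([1677, 373, 402]) cube([82, 1523, 19]);
translate([1830, 373, 402]) cube([82, 1523, 19]);
translate([1983, 373, 402]) cube([82, 1523, 19]);
translate([2136, 373, 402]) cube([82, 1523, 19]);


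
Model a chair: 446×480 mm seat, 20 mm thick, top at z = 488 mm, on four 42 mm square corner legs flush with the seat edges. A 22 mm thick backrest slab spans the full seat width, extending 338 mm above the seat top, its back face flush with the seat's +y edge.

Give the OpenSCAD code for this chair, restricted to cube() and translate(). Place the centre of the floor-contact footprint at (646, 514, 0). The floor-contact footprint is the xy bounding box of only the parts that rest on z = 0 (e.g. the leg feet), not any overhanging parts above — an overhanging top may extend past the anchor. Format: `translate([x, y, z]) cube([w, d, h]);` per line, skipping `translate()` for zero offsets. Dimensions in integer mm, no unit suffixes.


// leg_h = 488 - 20 = 468
translate([423, 274, 468]) cube([446, 480, 20]);
translate([423, 274, 0]) cube([42, 42, 468]);
translate([827, 274, 0]) cube([42, 42, 468]);
translate([423, 712, 0]) cube([42, 42, 468]);
translate([827, 712, 0]) cube([42, 42, 468]);
translate([423, 732, 488]) cube([446, 22, 338]);


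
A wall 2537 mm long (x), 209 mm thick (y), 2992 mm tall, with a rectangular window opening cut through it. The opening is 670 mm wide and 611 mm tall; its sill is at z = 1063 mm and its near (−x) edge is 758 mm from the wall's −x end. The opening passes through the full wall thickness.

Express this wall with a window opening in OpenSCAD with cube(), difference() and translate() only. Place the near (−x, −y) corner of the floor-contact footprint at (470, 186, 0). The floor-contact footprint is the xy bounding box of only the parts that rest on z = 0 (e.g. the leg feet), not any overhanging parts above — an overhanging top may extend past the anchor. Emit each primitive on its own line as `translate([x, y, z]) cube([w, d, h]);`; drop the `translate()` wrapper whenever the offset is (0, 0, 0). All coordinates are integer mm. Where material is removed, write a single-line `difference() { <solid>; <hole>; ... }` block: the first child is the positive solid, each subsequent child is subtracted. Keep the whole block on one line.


difference() { translate([470, 186, 0]) cube([2537, 209, 2992]); translate([1228, 186, 1063]) cube([670, 209, 611]); }


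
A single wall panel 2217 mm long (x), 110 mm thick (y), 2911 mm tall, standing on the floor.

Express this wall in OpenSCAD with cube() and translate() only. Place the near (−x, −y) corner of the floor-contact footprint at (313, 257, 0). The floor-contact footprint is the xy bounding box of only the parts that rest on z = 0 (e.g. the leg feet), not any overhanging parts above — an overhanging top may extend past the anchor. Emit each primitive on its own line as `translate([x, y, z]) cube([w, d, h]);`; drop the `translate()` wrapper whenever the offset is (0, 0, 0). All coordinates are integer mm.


translate([313, 257, 0]) cube([2217, 110, 2911]);


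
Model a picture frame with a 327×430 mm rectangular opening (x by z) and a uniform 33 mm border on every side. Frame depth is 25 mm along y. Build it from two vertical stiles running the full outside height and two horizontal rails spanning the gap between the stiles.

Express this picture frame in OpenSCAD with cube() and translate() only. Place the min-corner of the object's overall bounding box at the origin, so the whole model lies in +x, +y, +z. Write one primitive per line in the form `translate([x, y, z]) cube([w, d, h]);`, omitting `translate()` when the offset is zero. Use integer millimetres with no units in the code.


cube([33, 25, 496]);
translate([360, 0, 0]) cube([33, 25, 496]);
translate([33, 0, 0]) cube([327, 25, 33]);
translate([33, 0, 463]) cube([327, 25, 33]);


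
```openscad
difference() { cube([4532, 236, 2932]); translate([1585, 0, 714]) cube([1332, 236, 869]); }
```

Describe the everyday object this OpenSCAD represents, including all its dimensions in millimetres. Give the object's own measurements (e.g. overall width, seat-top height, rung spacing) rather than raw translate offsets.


A wall 4532 mm long (x), 236 mm thick (y), 2932 mm tall, with a rectangular window opening cut through it. The opening is 1332 mm wide and 869 mm tall; its sill is at z = 714 mm and its near (−x) edge is 1585 mm from the wall's −x end. The opening passes through the full wall thickness.


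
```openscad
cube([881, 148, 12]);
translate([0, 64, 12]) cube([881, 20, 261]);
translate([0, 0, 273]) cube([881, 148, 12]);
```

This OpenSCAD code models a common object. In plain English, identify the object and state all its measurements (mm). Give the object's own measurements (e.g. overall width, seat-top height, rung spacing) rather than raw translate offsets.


An I-beam lying along x, 881 mm long. Overall section height 285 mm. Two flanges 148 mm wide (y) and 12 mm thick, one on the floor and one at the top; a web 20 mm thick runs between them, centred on the flange width.


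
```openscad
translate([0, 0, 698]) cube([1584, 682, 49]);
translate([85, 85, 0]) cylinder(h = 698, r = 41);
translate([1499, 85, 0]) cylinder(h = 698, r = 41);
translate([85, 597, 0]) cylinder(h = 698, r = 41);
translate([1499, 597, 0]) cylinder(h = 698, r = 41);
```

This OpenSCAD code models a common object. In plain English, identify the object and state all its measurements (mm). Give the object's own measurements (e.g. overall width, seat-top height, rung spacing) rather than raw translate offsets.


A rectangular dining table. The top is 1584×682×49 mm with its upper surface at z = 747 mm. It stands on four round legs of 82 mm diameter, each leg's bounding box inset 44 mm from the nearest pair of top edges, running from the floor to the underside of the top.


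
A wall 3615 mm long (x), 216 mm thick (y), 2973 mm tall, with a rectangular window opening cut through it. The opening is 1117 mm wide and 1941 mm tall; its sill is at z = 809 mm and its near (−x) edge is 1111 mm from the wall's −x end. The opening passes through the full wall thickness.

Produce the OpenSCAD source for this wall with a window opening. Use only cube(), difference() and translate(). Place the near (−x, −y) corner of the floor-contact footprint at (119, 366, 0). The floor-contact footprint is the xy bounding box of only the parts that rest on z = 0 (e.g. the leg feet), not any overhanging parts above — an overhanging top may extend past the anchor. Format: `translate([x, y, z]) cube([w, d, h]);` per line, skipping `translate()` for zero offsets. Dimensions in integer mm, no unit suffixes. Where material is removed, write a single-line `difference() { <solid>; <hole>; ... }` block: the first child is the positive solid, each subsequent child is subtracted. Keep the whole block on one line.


difference() { translate([119, 366, 0]) cube([3615, 216, 2973]); translate([1230, 366, 809]) cube([1117, 216, 1941]); }


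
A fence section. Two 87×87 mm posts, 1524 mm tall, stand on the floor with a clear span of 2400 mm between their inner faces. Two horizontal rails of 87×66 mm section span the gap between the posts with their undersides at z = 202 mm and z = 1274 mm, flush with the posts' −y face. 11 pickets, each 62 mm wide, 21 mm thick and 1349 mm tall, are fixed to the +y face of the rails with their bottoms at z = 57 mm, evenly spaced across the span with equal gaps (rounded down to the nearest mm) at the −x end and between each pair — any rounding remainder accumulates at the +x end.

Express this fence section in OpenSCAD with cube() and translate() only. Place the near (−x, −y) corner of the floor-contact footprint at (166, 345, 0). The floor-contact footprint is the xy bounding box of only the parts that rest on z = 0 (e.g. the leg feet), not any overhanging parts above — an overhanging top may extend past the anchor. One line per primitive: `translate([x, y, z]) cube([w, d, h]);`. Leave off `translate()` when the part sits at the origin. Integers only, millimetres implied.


translate([166, 345, 0]) cube([87, 87, 1524]);
translate([2653, 345, 0]) cube([87, 87, 1524]);
translate([253, 345, 202]) cube([2400, 87, 66]);
translate([253, 345, 1274]) cube([2400, 87, 66]);
translate([396, 432, 57]) cube([62, 21, 1349]);
translate([601, 432, 57]) cube([62, 21, 1349]);
translate([806, 432, 57]) cube([62, 21, 1349]);
translate([1011, 432, 57]) cube([62, 21, 1349]);
translate([1216, 432, 57]) cube([62, 21, 1349]);
translate([1421, 432, 57]) cube([62, 21, 1349]);
translate([1626, 432, 57]) cube([62, 21, 1349]);
translate([1831, 432, 57]) cube([62, 21, 1349]);
translate([2036, 432, 57]) cube([62, 21, 1349]);
translate([2241, 432, 57]) cube([62, 21, 1349]);
translate([2446, 432, 57]) cube([62, 21, 1349]);


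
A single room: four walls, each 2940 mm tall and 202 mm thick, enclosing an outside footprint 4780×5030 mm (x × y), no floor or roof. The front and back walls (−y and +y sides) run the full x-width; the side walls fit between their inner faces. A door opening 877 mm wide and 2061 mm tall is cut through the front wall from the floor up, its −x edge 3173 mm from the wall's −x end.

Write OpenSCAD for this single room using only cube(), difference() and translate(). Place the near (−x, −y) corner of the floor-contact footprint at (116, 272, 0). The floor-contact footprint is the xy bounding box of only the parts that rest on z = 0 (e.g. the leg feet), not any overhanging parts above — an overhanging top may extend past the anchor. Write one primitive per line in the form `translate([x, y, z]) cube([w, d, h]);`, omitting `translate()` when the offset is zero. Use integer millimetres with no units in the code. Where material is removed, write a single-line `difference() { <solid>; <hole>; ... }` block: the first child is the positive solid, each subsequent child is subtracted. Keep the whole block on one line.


difference() { translate([116, 272, 0]) cube([4780, 202, 2940]); translate([3289, 272, 0]) cube([877, 202, 2061]); }
translate([116, 5100, 0]) cube([4780, 202, 2940]);
translate([116, 474, 0]) cube([202, 4626, 2940]);
translate([4694, 474, 0]) cube([202, 4626, 2940]);


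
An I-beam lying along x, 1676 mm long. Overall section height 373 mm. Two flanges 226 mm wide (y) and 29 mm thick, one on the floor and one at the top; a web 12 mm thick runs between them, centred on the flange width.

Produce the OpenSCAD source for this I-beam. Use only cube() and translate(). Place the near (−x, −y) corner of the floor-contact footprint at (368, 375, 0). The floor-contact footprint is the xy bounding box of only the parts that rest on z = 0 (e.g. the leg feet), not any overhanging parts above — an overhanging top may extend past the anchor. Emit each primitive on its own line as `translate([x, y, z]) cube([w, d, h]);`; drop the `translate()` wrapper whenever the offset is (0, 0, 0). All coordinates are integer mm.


translate([368, 375, 0]) cube([1676, 226, 29]);
translate([368, 482, 29]) cube([1676, 12, 315]);
translate([368, 375, 344]) cube([1676, 226, 29]);


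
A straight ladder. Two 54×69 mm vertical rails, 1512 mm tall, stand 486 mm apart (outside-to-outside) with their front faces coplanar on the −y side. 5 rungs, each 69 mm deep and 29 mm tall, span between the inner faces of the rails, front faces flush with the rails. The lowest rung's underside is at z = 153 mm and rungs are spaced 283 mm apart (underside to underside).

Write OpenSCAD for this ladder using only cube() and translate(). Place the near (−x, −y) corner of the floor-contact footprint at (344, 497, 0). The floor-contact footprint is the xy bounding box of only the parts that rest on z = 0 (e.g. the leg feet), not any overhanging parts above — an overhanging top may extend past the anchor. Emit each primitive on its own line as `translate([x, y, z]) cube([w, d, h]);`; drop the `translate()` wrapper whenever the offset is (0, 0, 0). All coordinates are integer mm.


// rung span = 486 - 2*54 = 378
// rung[k] z = 153 + k*283
translate([344, 497, 0]) cube([54, 69, 1512]);
translate([776, 497, 0]) cube([54, 69, 1512]);
translate([398, 497, 153]) cube([378, 69, 29]);
translate([398, 497, 436]) cube([378, 69, 29]);
translate([398, 497, 719]) cube([378, 69, 29]);
translate([398, 497, 1002]) cube([378, 69, 29]);
translate([398, 497, 1285]) cube([378, 69, 29]);


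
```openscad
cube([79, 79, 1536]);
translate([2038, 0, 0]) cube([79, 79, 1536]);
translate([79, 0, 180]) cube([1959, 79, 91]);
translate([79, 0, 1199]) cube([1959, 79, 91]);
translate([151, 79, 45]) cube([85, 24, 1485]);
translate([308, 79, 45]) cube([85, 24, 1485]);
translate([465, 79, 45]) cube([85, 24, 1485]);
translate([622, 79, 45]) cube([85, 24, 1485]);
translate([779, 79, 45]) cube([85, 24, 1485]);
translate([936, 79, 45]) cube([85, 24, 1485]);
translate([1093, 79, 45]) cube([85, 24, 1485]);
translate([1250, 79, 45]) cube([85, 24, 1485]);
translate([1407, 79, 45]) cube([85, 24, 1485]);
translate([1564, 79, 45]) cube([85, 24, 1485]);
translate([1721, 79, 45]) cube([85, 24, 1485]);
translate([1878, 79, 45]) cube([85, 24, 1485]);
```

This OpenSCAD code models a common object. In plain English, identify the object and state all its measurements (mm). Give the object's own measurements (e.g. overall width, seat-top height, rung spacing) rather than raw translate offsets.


A fence section. Two 79×79 mm posts, 1536 mm tall, stand on the floor with a clear span of 1959 mm between their inner faces. Two horizontal rails of 79×91 mm section span the gap between the posts with their undersides at z = 180 mm and z = 1199 mm, flush with the posts' −y face. 12 pickets, each 85 mm wide, 24 mm thick and 1485 mm tall, are fixed to the +y face of the rails with their bottoms at z = 45 mm, spaced across the span with a 72 mm gap after the −x post and between neighbouring pickets, with 75 mm left before the +x post.


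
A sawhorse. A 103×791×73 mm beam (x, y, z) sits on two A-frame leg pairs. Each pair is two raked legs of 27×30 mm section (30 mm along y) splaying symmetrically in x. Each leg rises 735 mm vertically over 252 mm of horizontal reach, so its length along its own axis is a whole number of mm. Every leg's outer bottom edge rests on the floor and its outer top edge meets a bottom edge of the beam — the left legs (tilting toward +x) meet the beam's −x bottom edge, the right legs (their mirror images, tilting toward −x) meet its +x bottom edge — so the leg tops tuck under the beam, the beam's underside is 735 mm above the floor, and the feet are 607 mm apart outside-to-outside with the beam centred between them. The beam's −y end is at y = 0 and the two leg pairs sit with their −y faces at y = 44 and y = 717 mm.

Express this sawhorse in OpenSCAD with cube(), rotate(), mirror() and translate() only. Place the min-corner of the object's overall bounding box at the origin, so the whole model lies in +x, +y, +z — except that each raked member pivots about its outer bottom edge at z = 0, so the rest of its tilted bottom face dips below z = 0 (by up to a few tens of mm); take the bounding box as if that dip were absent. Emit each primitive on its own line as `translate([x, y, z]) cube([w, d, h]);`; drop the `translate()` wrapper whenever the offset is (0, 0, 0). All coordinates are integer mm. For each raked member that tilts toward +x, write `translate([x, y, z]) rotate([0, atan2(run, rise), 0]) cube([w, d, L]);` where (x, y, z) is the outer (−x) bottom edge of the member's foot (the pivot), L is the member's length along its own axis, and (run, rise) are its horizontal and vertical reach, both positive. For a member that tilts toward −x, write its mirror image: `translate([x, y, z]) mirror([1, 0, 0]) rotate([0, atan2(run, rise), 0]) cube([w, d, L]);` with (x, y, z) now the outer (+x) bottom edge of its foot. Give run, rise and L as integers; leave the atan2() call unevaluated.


// leg length = √(252² + 735²) = 777
// right-leg outer foot x = 2·252 + 103 = 607
// beam min-corner = (252, 0, 735)
translate([252, 0, 735]) cube([103, 791, 73]);
translate([0, 44, 0]) rotate([0, atan2(252, 735), 0]) cube([27, 30, 777]);
translate([607, 44, 0]) mirror([1, 0, 0]) rotate([0, atan2(252, 735), 0]) cube([27, 30, 777]);
translate([0, 717, 0]) rotate([0, atan2(252, 735), 0]) cube([27, 30, 777]);
translate([607, 717, 0]) mirror([1, 0, 0]) rotate([0, atan2(252, 735), 0]) cube([27, 30, 777]);


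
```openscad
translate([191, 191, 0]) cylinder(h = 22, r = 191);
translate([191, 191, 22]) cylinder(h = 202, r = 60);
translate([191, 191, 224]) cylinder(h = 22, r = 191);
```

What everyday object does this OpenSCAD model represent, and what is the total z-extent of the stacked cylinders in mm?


A spool. The overall height is 246 mm.

Three coaxial cylinders, large–small–large — a spool. Two 22 mm flanges and a 202 mm core give 22 + 202 + 22 = 246 mm.


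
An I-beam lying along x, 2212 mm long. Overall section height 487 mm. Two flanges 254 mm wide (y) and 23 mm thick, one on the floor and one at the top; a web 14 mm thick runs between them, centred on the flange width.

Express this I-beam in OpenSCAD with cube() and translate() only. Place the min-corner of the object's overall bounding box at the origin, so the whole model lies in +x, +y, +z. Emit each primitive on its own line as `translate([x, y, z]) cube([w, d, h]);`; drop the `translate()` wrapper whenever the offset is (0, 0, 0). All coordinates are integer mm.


cube([2212, 254, 23]);
translate([0, 120, 23]) cube([2212, 14, 441]);
translate([0, 0, 464]) cube([2212, 254, 23]);


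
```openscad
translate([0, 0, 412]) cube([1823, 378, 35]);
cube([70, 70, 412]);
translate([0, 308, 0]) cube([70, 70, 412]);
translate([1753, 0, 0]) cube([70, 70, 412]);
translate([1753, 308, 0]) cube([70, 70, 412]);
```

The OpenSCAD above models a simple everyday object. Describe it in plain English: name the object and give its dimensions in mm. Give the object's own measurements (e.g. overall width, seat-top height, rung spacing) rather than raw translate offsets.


A bench: a 1823×378 mm seat slab, 35 mm thick, top at z = 447 mm, on four 70×70 mm square legs flush with the seat corners and standing on z = 0.


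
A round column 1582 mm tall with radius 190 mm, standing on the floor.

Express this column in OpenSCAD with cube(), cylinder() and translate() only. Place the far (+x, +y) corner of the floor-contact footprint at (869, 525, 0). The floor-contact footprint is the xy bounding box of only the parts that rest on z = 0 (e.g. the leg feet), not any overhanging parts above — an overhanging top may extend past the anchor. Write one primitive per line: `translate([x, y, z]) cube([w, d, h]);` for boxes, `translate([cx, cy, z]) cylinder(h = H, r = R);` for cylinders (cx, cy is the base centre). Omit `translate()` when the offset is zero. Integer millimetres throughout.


translate([679, 335, 0]) cylinder(h = 1582, r = 190);


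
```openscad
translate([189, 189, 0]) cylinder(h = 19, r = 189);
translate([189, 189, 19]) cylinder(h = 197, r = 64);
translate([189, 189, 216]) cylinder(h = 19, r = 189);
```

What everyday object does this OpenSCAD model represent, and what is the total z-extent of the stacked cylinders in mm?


A spool. The overall height is 235 mm.

Three coaxial cylinders, large–small–large — a spool. Two 19 mm flanges and a 197 mm core give 19 + 197 + 19 = 235 mm.


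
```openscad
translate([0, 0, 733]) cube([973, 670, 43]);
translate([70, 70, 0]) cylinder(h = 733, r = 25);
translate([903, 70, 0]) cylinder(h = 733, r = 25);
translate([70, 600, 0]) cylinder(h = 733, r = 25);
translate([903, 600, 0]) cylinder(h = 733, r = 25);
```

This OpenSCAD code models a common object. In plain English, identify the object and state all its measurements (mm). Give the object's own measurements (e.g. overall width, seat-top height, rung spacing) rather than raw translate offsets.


A table: top 973 mm (x) × 670 mm (y), 43 mm thick, upper face at z = 776 mm, on four round legs of 50 mm diameter, each leg's bounding box inset 45 mm from the nearest pair of top edges from z = 0 to the bottom of the top.
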